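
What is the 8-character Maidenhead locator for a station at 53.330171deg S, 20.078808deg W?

Add 180° to longitude and 90° to latitude: 159.92119, 36.66983.
Field (20°×10°, letters A–R): lon ⌊159.92119/20⌋ = 7 → H; lat ⌊36.66983/10⌋ = 3 → D.
Square (2°×1°, digits 0–9): lon ⌊19.92119/2⌋ = 9; lat ⌊6.66983/1⌋ = 6.
Subsquare (5′×2.5′, letters a–x): lon ⌊1.92119/0.0833333⌋ = 23 → x; lat ⌊0.66983/0.0416667⌋ = 16 → q.
Extended square (30″×15″, digits 0–9): lon ⌊0.00453/0.00833333⌋ = 0; lat ⌊0.00316/0.00416667⌋ = 0.

HD96xq00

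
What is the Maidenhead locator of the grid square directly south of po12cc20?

PO12cb29

Latitude extended square 0; −1 → -1, wraps to 9, carry into subsquare.
Latitude subsquare c = 2; −1 → 1 = b.
The longitude characters are unchanged.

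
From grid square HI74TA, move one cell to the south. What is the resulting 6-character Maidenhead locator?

HI73tx

Latitude subsquare a = 0; −1 → -1, wraps to 23 = x, carry into square.
Latitude square 4; −1 → 3.
The longitude characters are unchanged.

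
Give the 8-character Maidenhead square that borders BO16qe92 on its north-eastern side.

BO16re03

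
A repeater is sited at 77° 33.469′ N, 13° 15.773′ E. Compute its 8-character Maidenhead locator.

JQ67pn13

Shift to the Maidenhead origin (180°W, 90°S): lon 193.26288, lat 167.55782.
Field: lon ⌊193.26288/20⌋ = 9 → J; lat ⌊167.55782/10⌋ = 16 → Q.
Square: lon ⌊13.26288/2⌋ = 6; lat ⌊7.55782/1⌋ = 7.
Subsquare: lon ⌊1.26288/0.0833333⌋ = 15 → p; lat ⌊0.55782/0.0416667⌋ = 13 → n.
Extended square: lon ⌊0.01288/0.00833333⌋ = 1; lat ⌊0.01615/0.00416667⌋ = 3.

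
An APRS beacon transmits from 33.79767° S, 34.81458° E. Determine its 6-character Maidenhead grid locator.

Shift to the Maidenhead origin (180°W, 90°S): lon 214.8146, lat 56.2023.
Field: lon ⌊214.8146/20⌋ = 10 → K; lat ⌊56.2023/10⌋ = 5 → F.
Square: lon ⌊14.8146/2⌋ = 7; lat ⌊6.2023/1⌋ = 6.
Subsquare: lon ⌊0.8146/0.0833333⌋ = 9 → j; lat ⌊0.2023/0.0416667⌋ = 4 → e.

KF76je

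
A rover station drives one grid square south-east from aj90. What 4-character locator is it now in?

Longitude square 9; +1 → 10, wraps to 0, carry into field.
Longitude field A = 0; +1 → 1 = B.
Latitude square 0; −1 → -1, wraps to 9, carry into field.
Latitude field J = 9; −1 → 8 = I.

BI09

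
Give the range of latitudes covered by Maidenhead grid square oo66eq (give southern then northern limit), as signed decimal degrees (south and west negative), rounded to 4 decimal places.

56.6667, 56.7083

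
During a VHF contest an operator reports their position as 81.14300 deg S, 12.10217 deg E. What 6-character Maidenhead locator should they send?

Add 180° to longitude and 90° to latitude: 192.1022, 8.8570.
Field: 192.1022/20 → 9 → J, 8.8570/10 → 0 → A; chars JA.
Square: 12.1022/2 → 6, 8.8570/1 → 8; chars 68.
Subsquare: 0.1022/0.0833333 → 1 → b, 0.8570/0.0416667 → 20 → u; chars bu.

JA68bu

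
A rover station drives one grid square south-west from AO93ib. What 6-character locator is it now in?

Longitude subsquare i = 8; −1 → 7 = h.
Latitude subsquare b = 1; −1 → 0 = a.

AO93ha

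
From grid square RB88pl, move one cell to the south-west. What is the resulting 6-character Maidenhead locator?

Longitude subsquare p = 15; −1 → 14 = o.
Latitude subsquare l = 11; −1 → 10 = k.

RB88ok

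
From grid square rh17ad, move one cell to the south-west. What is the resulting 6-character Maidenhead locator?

RH07xc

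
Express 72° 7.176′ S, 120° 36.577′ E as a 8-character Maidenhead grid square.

Add 180° to longitude and 90° to latitude: 300.60962, 17.88040.
Field: 300.60962/20 → 15 → P, 17.88040/10 → 1 → B; chars PB.
Square: 0.60962/2 → 0, 7.88040/1 → 7; chars 07.
Subsquare: 0.60962/0.0833333 → 7 → h, 0.88040/0.0416667 → 21 → v; chars hv.
Extended square: 0.02628/0.00833333 → 3, 0.00540/0.00416667 → 1; chars 31.

PB07hv31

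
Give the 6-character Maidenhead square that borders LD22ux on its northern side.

LD23ua

Latitude subsquare x = 23; +1 → 24, wraps to 0 = a, carry into square.
Latitude square 2; +1 → 3.
The longitude characters are unchanged.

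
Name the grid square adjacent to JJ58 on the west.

Longitude square 5; −1 → 4.
The latitude characters are unchanged.

JJ48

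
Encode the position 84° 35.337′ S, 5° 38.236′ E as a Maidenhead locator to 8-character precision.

JA25tj68

Add 180° to longitude and 90° to latitude: 185.63727, 5.41105.
Field: lon ⌊185.63727/20⌋ = 9 → J; lat ⌊5.41105/10⌋ = 0 → A.
Square: lon ⌊5.63727/2⌋ = 2; lat ⌊5.41105/1⌋ = 5.
Subsquare: lon ⌊1.63727/0.0833333⌋ = 19 → t; lat ⌊0.41105/0.0416667⌋ = 9 → j.
Extended square: lon ⌊0.05393/0.00833333⌋ = 6; lat ⌊0.03605/0.00416667⌋ = 8.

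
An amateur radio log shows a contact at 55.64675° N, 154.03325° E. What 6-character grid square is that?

QO75ap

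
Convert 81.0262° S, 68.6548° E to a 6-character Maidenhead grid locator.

MA48hx

Offset from 180°W / 90°S: lon 248.6548°, lat 8.9738°.
Field: 248.6548/20 → 12 → M, 8.9738/10 → 0 → A; chars MA.
Square: 8.6548/2 → 4, 8.9738/1 → 8; chars 48.
Subsquare: 0.6548/0.0833333 → 7 → h, 0.9738/0.0416667 → 23 → x; chars hx.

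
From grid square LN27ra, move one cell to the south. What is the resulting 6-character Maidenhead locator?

Latitude subsquare a = 0; −1 → -1, wraps to 23 = x, carry into square.
Latitude square 7; −1 → 6.
The longitude characters are unchanged.

LN26rx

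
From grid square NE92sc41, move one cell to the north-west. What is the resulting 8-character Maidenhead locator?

NE92sc32

Longitude extended square 4; −1 → 3.
Latitude extended square 1; +1 → 2.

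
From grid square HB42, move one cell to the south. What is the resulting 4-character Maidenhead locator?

HB41

Latitude square 2; −1 → 1.
The longitude characters are unchanged.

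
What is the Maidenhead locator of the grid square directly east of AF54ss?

AF54ts

Longitude subsquare s = 18; +1 → 19 = t.
The latitude characters are unchanged.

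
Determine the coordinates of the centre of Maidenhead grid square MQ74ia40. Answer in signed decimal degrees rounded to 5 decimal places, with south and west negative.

74.00208, 74.70417

Field M=12, Q=16: +12·20° lon, +16·10° lat → SW at lon 60°, lat 70°.
Square 7, 4: +7·2° lon, +4·1° lat → SW at lon 74°, lat 74°.
Subsquare i=8, a=0: +8·0.0833333° lon, +0·0.0416667° lat → SW at lon 74.6667°, lat 74°.
Extended square 4, 0: +4·0.00833333° lon, +0·0.00416667° lat → SW at lon 74.7°, lat 74°.
Cell spans 0.00833333° lon × 0.00416667° lat. Centre is SW corner plus half of each.
latitude 74.00208, longitude 74.70417.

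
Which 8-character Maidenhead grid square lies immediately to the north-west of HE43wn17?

HE43wn08

Longitude extended square 1; −1 → 0.
Latitude extended square 7; +1 → 8.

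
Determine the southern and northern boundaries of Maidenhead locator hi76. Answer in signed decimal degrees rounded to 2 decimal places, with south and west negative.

-4.00, -3.00

Field H=7, I=8: +7·20° lon, +8·10° lat → SW at lon -40°, lat -10°.
Square 7, 6: +7·2° lon, +6·1° lat → SW at lon -26°, lat -4°.
Cell spans 2° lon × 1° lat.
south -4.00, north -3.00.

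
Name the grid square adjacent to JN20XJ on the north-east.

Longitude subsquare x = 23; +1 → 24, wraps to 0 = a, carry into square.
Longitude square 2; +1 → 3.
Latitude subsquare j = 9; +1 → 10 = k.

JN30ak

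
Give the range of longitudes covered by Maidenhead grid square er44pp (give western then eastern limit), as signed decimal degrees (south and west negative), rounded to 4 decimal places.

-90.7500, -90.6667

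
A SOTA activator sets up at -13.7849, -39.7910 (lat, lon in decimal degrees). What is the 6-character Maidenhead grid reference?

Offset from 180°W / 90°S: lon 140.2090°, lat 76.2151°.
Field (20°×10°, letters A–R): 140.2090/20 → 7 → H, 76.2151/10 → 7 → H; chars HH.
Square (2°×1°, digits 0–9): 0.2090/2 → 0, 6.2151/1 → 6; chars 06.
Subsquare (5′×2.5′, letters a–x): 0.2090/0.0833333 → 2 → c, 0.2151/0.0416667 → 5 → f; chars cf.

HH06cf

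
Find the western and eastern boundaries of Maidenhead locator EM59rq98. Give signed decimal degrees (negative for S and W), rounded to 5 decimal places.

Field E=4, M=12: +4·20° lon, +12·10° lat → SW at lon -100°, lat 30°.
Square 5, 9: +5·2° lon, +9·1° lat → SW at lon -90°, lat 39°.
Subsquare r=17, q=16: +17·0.0833333° lon, +16·0.0416667° lat → SW at lon -88.5833°, lat 39.6667°.
Extended square 9, 8: +9·0.00833333° lon, +8·0.00416667° lat → SW at lon -88.5083°, lat 39.7°.
Cell spans 0.00833333° lon × 0.00416667° lat.
west -88.50833, east -88.50000.

-88.50833, -88.50000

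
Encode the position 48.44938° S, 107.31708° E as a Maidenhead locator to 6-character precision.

OE31pn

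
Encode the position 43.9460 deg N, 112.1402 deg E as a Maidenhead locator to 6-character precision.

ON63bw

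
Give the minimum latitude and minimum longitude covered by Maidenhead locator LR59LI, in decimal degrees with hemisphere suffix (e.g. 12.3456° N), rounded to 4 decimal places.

89.3333° N, 50.9167° E

Field L=11, R=17: +11·20° lon, +17·10° lat → SW at lon 40°, lat 80°.
Square 5, 9: +5·2° lon, +9·1° lat → SW at lon 50°, lat 89°.
Subsquare l=11, i=8: +11·0.0833333° lon, +8·0.0416667° lat → SW at lon 50.9167°, lat 89.3333°.
latitude 89.3333° N, longitude 50.9167° E.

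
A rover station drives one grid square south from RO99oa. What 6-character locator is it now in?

Latitude subsquare a = 0; −1 → -1, wraps to 23 = x, carry into square.
Latitude square 9; −1 → 8.
The longitude characters are unchanged.

RO98ox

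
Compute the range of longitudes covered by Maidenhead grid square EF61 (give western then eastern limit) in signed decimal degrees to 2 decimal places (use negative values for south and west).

Field E=4, F=5: +4·20° lon, +5·10° lat → SW at lon -100°, lat -40°.
Square 6, 1: +6·2° lon, +1·1° lat → SW at lon -88°, lat -39°.
Cell spans 2° lon × 1° lat.
west -88.00, east -86.00.

-88.00, -86.00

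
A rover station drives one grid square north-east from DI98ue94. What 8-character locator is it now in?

Longitude extended square 9; +1 → 10, wraps to 0, carry into subsquare.
Longitude subsquare u = 20; +1 → 21 = v.
Latitude extended square 4; +1 → 5.

DI98ve05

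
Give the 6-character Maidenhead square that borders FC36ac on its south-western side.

Longitude subsquare a = 0; −1 → -1, wraps to 23 = x, carry into square.
Longitude square 3; −1 → 2.
Latitude subsquare c = 2; −1 → 1 = b.

FC26xb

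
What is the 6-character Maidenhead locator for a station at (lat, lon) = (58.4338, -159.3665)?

BO08hk

Offset from 180°W / 90°S: lon 20.6335°, lat 148.4338°.
Field (20°×10°, letters A–R): 20.6335/20 → 1 → B, 148.4338/10 → 14 → O; chars BO.
Square (2°×1°, digits 0–9): 0.6335/2 → 0, 8.4338/1 → 8; chars 08.
Subsquare (5′×2.5′, letters a–x): 0.6335/0.0833333 → 7 → h, 0.4338/0.0416667 → 10 → k; chars hk.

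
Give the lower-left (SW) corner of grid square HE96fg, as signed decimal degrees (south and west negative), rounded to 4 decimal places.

-43.7500, -21.5833

Field H=7, E=4: +7·20° lon, +4·10° lat → SW at lon -40°, lat -50°.
Square 9, 6: +9·2° lon, +6·1° lat → SW at lon -22°, lat -44°.
Subsquare f=5, g=6: +5·0.0833333° lon, +6·0.0416667° lat → SW at lon -21.5833°, lat -43.75°.
latitude -43.7500, longitude -21.5833.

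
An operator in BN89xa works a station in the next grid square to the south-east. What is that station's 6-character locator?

Longitude subsquare x = 23; +1 → 24, wraps to 0 = a, carry into square.
Longitude square 8; +1 → 9.
Latitude subsquare a = 0; −1 → -1, wraps to 23 = x, carry into square.
Latitude square 9; −1 → 8.

BN98ax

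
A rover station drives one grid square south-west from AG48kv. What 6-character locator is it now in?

AG48ju

Longitude subsquare k = 10; −1 → 9 = j.
Latitude subsquare v = 21; −1 → 20 = u.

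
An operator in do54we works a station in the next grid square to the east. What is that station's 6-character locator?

Longitude subsquare w = 22; +1 → 23 = x.
The latitude characters are unchanged.

DO54xe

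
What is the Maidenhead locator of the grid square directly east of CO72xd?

Longitude subsquare x = 23; +1 → 24, wraps to 0 = a, carry into square.
Longitude square 7; +1 → 8.
The latitude characters are unchanged.

CO82ad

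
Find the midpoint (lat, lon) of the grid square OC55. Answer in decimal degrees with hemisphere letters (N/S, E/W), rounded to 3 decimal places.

Field O=14, C=2: +14·20° lon, +2·10° lat → SW at lon 100°, lat -70°.
Square 5, 5: +5·2° lon, +5·1° lat → SW at lon 110°, lat -65°.
Cell spans 2° lon × 1° lat. Centre is SW corner plus half of each.
latitude 64.500° S, longitude 111.000° E.

64.500° S, 111.000° E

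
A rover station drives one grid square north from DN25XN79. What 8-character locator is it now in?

DN25xo70

Latitude extended square 9; +1 → 10, wraps to 0, carry into subsquare.
Latitude subsquare n = 13; +1 → 14 = o.
The longitude characters are unchanged.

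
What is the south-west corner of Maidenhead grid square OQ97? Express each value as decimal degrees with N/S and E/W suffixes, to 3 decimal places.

77.000° N, 118.000° E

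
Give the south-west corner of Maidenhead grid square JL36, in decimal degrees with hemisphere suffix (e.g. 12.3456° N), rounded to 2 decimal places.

Field J=9, L=11: +9·20° lon, +11·10° lat → SW at lon 0°, lat 20°.
Square 3, 6: +3·2° lon, +6·1° lat → SW at lon 6°, lat 26°.
latitude 26.00° N, longitude 6.00° E.

26.00° N, 6.00° E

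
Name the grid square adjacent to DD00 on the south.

DC09

Latitude square 0; −1 → -1, wraps to 9, carry into field.
Latitude field D = 3; −1 → 2 = C.
The longitude characters are unchanged.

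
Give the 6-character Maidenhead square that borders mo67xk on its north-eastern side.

Longitude subsquare x = 23; +1 → 24, wraps to 0 = a, carry into square.
Longitude square 6; +1 → 7.
Latitude subsquare k = 10; +1 → 11 = l.

MO77al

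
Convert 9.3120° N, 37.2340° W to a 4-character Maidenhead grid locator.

Add 180° to longitude and 90° to latitude: 142.77, 99.31.
Field: lon ⌊142.77/20⌋ = 7 → H; lat ⌊99.31/10⌋ = 9 → J.
Square: lon ⌊2.77/2⌋ = 1; lat ⌊9.31/1⌋ = 9.

HJ19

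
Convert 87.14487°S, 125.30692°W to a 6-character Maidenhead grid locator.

CA72iu

Offset from 180°W / 90°S: lon 54.6931°, lat 2.8551°.
Field (20°×10°, letters A–R): lon ⌊54.6931/20⌋ = 2 → C; lat ⌊2.8551/10⌋ = 0 → A.
Square (2°×1°, digits 0–9): lon ⌊14.6931/2⌋ = 7; lat ⌊2.8551/1⌋ = 2.
Subsquare (5′×2.5′, letters a–x): lon ⌊0.6931/0.0833333⌋ = 8 → i; lat ⌊0.8551/0.0416667⌋ = 20 → u.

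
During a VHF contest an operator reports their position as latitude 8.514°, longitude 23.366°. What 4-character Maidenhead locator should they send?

KJ18

Add 180° to longitude and 90° to latitude: 203.37, 98.51.
Field: 203.37/20 → 10 → K, 98.51/10 → 9 → J; chars KJ.
Square: 3.37/2 → 1, 8.51/1 → 8; chars 18.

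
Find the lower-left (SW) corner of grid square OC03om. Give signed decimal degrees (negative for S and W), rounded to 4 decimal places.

-66.5000, 101.1667

Field O=14, C=2: +14·20° lon, +2·10° lat → SW at lon 100°, lat -70°.
Square 0, 3: +0·2° lon, +3·1° lat → SW at lon 100°, lat -67°.
Subsquare o=14, m=12: +14·0.0833333° lon, +12·0.0416667° lat → SW at lon 101.167°, lat -66.5°.
latitude -66.5000, longitude 101.1667.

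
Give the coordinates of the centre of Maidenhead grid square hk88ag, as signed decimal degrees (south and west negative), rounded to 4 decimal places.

18.2708, -23.9583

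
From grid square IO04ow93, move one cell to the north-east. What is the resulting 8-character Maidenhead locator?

IO04pw04

Longitude extended square 9; +1 → 10, wraps to 0, carry into subsquare.
Longitude subsquare o = 14; +1 → 15 = p.
Latitude extended square 3; +1 → 4.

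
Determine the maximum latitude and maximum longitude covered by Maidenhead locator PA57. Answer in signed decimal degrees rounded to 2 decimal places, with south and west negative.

-82.00, 132.00

Field P=15, A=0: +15·20° lon, +0·10° lat → SW at lon 120°, lat -90°.
Square 5, 7: +5·2° lon, +7·1° lat → SW at lon 130°, lat -83°.
Cell spans 2° lon × 1° lat. NE corner is SW corner plus one full cell.
latitude -82.00, longitude 132.00.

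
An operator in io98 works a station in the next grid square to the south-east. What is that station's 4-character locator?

Longitude square 9; +1 → 10, wraps to 0, carry into field.
Longitude field I = 8; +1 → 9 = J.
Latitude square 8; −1 → 7.

JO07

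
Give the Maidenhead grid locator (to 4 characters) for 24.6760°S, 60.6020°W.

Shift to the Maidenhead origin (180°W, 90°S): lon 119.40, lat 65.32.
Field: 119.40/20 → 5 → F, 65.32/10 → 6 → G; chars FG.
Square: 19.40/2 → 9, 5.32/1 → 5; chars 95.

FG95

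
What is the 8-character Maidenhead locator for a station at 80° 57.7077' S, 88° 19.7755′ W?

EA59ua09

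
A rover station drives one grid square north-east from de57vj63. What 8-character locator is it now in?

Longitude extended square 6; +1 → 7.
Latitude extended square 3; +1 → 4.

DE57vj74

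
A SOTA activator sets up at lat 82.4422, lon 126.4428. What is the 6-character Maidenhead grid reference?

Shift to the Maidenhead origin (180°W, 90°S): lon 306.4428, lat 172.4422.
Field: lon ⌊306.4428/20⌋ = 15 → P; lat ⌊172.4422/10⌋ = 17 → R.
Square: lon ⌊6.4428/2⌋ = 3; lat ⌊2.4422/1⌋ = 2.
Subsquare: lon ⌊0.4428/0.0833333⌋ = 5 → f; lat ⌊0.4422/0.0416667⌋ = 10 → k.

PR32fk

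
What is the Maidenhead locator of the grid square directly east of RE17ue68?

Longitude extended square 6; +1 → 7.
The latitude characters are unchanged.

RE17ue78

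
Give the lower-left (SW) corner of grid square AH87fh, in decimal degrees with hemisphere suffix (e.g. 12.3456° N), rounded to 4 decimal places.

12.7083° S, 163.5833° W

Field A=0, H=7: +0·20° lon, +7·10° lat → SW at lon -180°, lat -20°.
Square 8, 7: +8·2° lon, +7·1° lat → SW at lon -164°, lat -13°.
Subsquare f=5, h=7: +5·0.0833333° lon, +7·0.0416667° lat → SW at lon -163.583°, lat -12.7083°.
latitude 12.7083° S, longitude 163.5833° W.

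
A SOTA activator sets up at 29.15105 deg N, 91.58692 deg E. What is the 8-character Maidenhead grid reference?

NL59td06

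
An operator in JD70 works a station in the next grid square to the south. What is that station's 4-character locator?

Latitude square 0; −1 → -1, wraps to 9, carry into field.
Latitude field D = 3; −1 → 2 = C.
The longitude characters are unchanged.

JC79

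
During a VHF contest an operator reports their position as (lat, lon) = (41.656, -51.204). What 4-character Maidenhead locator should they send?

Offset from 180°W / 90°S: lon 128.80°, lat 131.66°.
Field (20°×10°, letters A–R): lon ⌊128.80/20⌋ = 6 → G; lat ⌊131.66/10⌋ = 13 → N.
Square (2°×1°, digits 0–9): lon ⌊8.80/2⌋ = 4; lat ⌊1.66/1⌋ = 1.

GN41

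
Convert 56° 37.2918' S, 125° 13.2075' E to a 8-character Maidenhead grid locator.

Offset from 180°W / 90°S: lon 305.22012°, lat 33.37847°.
Field: 305.22012/20 → 15 → P, 33.37847/10 → 3 → D; chars PD.
Square: 5.22012/2 → 2, 3.37847/1 → 3; chars 23.
Subsquare: 1.22012/0.0833333 → 14 → o, 0.37847/0.0416667 → 9 → j; chars oj.
Extended square: 0.05346/0.00833333 → 6, 0.00347/0.00416667 → 0; chars 60.

PD23oj60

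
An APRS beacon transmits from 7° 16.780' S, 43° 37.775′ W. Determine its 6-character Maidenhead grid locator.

GI82er

Offset from 180°W / 90°S: lon 136.3704°, lat 82.7203°.
Field: 136.3704/20 → 6 → G, 82.7203/10 → 8 → I; chars GI.
Square: 16.3704/2 → 8, 2.7203/1 → 2; chars 82.
Subsquare: 0.3704/0.0833333 → 4 → e, 0.7203/0.0416667 → 17 → r; chars er.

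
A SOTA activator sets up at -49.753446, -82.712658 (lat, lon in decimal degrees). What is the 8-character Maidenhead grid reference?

EE80pf49

Add 180° to longitude and 90° to latitude: 97.28734, 40.24655.
Field: lon ⌊97.28734/20⌋ = 4 → E; lat ⌊40.24655/10⌋ = 4 → E.
Square: lon ⌊17.28734/2⌋ = 8; lat ⌊0.24655/1⌋ = 0.
Subsquare: lon ⌊1.28734/0.0833333⌋ = 15 → p; lat ⌊0.24655/0.0416667⌋ = 5 → f.
Extended square: lon ⌊0.03734/0.00833333⌋ = 4; lat ⌊0.03822/0.00416667⌋ = 9.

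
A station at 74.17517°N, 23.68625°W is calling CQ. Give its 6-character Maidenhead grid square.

HQ84de

Offset from 180°W / 90°S: lon 156.3137°, lat 164.1752°.
Field: 156.3137/20 → 7 → H, 164.1752/10 → 16 → Q; chars HQ.
Square: 16.3137/2 → 8, 4.1752/1 → 4; chars 84.
Subsquare: 0.3137/0.0833333 → 3 → d, 0.1752/0.0416667 → 4 → e; chars de.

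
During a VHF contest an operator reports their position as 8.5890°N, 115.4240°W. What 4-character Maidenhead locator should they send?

Shift to the Maidenhead origin (180°W, 90°S): lon 64.58, lat 98.59.
Field: 64.58/20 → 3 → D, 98.59/10 → 9 → J; chars DJ.
Square: 4.58/2 → 2, 8.59/1 → 8; chars 28.

DJ28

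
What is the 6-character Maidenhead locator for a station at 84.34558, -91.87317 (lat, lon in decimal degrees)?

Add 180° to longitude and 90° to latitude: 88.1268, 174.3456.
Field: 88.1268/20 → 4 → E, 174.3456/10 → 17 → R; chars ER.
Square: 8.1268/2 → 4, 4.3456/1 → 4; chars 44.
Subsquare: 0.1268/0.0833333 → 1 → b, 0.3456/0.0416667 → 8 → i; chars bi.

ER44bi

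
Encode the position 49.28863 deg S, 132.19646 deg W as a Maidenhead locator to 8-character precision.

Shift to the Maidenhead origin (180°W, 90°S): lon 47.80354, lat 40.71137.
Field (20°×10°, letters A–R): 47.80354/20 → 2 → C, 40.71137/10 → 4 → E; chars CE.
Square (2°×1°, digits 0–9): 7.80354/2 → 3, 0.71137/1 → 0; chars 30.
Subsquare (5′×2.5′, letters a–x): 1.80354/0.0833333 → 21 → v, 0.71137/0.0416667 → 17 → r; chars vr.
Extended square (30″×15″, digits 0–9): 0.05354/0.00833333 → 6, 0.00304/0.00416667 → 0; chars 60.

CE30vr60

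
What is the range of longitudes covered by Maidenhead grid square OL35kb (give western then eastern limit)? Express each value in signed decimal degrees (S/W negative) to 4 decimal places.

106.8333, 106.9167

Field O=14, L=11: +14·20° lon, +11·10° lat → SW at lon 100°, lat 20°.
Square 3, 5: +3·2° lon, +5·1° lat → SW at lon 106°, lat 25°.
Subsquare k=10, b=1: +10·0.0833333° lon, +1·0.0416667° lat → SW at lon 106.833°, lat 25.0417°.
Cell spans 0.0833333° lon × 0.0416667° lat.
west 106.8333, east 106.9167.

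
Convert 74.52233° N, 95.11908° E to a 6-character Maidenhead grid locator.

NQ74nm

Add 180° to longitude and 90° to latitude: 275.1191, 164.5223.
Field: lon ⌊275.1191/20⌋ = 13 → N; lat ⌊164.5223/10⌋ = 16 → Q.
Square: lon ⌊15.1191/2⌋ = 7; lat ⌊4.5223/1⌋ = 4.
Subsquare: lon ⌊1.1191/0.0833333⌋ = 13 → n; lat ⌊0.5223/0.0416667⌋ = 12 → m.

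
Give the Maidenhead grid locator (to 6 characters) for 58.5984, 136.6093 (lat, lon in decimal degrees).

PO88ho

Offset from 180°W / 90°S: lon 316.6093°, lat 148.5984°.
Field: 316.6093/20 → 15 → P, 148.5984/10 → 14 → O; chars PO.
Square: 16.6093/2 → 8, 8.5984/1 → 8; chars 88.
Subsquare: 0.6093/0.0833333 → 7 → h, 0.5984/0.0416667 → 14 → o; chars ho.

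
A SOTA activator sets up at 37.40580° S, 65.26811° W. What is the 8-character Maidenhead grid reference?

FF72io72

Shift to the Maidenhead origin (180°W, 90°S): lon 114.73189, lat 52.59420.
Field (20°×10°, letters A–R): 114.73189/20 → 5 → F, 52.59420/10 → 5 → F; chars FF.
Square (2°×1°, digits 0–9): 14.73189/2 → 7, 2.59420/1 → 2; chars 72.
Subsquare (5′×2.5′, letters a–x): 0.73189/0.0833333 → 8 → i, 0.59420/0.0416667 → 14 → o; chars io.
Extended square (30″×15″, digits 0–9): 0.06522/0.00833333 → 7, 0.01087/0.00416667 → 2; chars 72.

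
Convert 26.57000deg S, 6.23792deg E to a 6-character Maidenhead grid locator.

JG33ck

Add 180° to longitude and 90° to latitude: 186.2379, 63.4300.
Field: lon ⌊186.2379/20⌋ = 9 → J; lat ⌊63.4300/10⌋ = 6 → G.
Square: lon ⌊6.2379/2⌋ = 3; lat ⌊3.4300/1⌋ = 3.
Subsquare: lon ⌊0.2379/0.0833333⌋ = 2 → c; lat ⌊0.4300/0.0416667⌋ = 10 → k.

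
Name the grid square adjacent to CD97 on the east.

Longitude square 9; +1 → 10, wraps to 0, carry into field.
Longitude field C = 2; +1 → 3 = D.
The latitude characters are unchanged.

DD07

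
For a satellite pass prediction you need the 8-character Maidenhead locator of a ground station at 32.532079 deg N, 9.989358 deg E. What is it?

JM42xm87

Offset from 180°W / 90°S: lon 189.98936°, lat 122.53208°.
Field: lon ⌊189.98936/20⌋ = 9 → J; lat ⌊122.53208/10⌋ = 12 → M.
Square: lon ⌊9.98936/2⌋ = 4; lat ⌊2.53208/1⌋ = 2.
Subsquare: lon ⌊1.98936/0.0833333⌋ = 23 → x; lat ⌊0.53208/0.0416667⌋ = 12 → m.
Extended square: lon ⌊0.07269/0.00833333⌋ = 8; lat ⌊0.03208/0.00416667⌋ = 7.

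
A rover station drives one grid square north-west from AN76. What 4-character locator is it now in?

Longitude square 7; −1 → 6.
Latitude square 6; +1 → 7.

AN67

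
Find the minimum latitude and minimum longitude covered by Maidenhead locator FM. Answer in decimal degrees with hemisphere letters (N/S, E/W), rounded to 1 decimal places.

Field F=5, M=12: +5·20° lon, +12·10° lat → SW at lon -80°, lat 30°.
latitude 30.0° N, longitude 80.0° W.

30.0° N, 80.0° W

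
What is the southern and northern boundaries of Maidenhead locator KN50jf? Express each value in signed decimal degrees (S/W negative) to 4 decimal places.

40.2083, 40.2500

Field K=10, N=13: +10·20° lon, +13·10° lat → SW at lon 20°, lat 40°.
Square 5, 0: +5·2° lon, +0·1° lat → SW at lon 30°, lat 40°.
Subsquare j=9, f=5: +9·0.0833333° lon, +5·0.0416667° lat → SW at lon 30.75°, lat 40.2083°.
Cell spans 0.0833333° lon × 0.0416667° lat.
south 40.2083, north 40.2500.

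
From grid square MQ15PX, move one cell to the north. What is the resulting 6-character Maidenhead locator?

MQ16pa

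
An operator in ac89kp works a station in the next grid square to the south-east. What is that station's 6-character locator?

AC89lo

Longitude subsquare k = 10; +1 → 11 = l.
Latitude subsquare p = 15; −1 → 14 = o.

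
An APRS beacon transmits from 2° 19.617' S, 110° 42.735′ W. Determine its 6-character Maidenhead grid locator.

DI47pq

Shift to the Maidenhead origin (180°W, 90°S): lon 69.2878, lat 87.6731.
Field: lon ⌊69.2878/20⌋ = 3 → D; lat ⌊87.6731/10⌋ = 8 → I.
Square: lon ⌊9.2878/2⌋ = 4; lat ⌊7.6731/1⌋ = 7.
Subsquare: lon ⌊1.2878/0.0833333⌋ = 15 → p; lat ⌊0.6731/0.0416667⌋ = 16 → q.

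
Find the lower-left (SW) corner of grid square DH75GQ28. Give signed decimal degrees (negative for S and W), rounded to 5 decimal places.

-14.30000, -105.48333

Field D=3, H=7: +3·20° lon, +7·10° lat → SW at lon -120°, lat -20°.
Square 7, 5: +7·2° lon, +5·1° lat → SW at lon -106°, lat -15°.
Subsquare g=6, q=16: +6·0.0833333° lon, +16·0.0416667° lat → SW at lon -105.5°, lat -14.3333°.
Extended square 2, 8: +2·0.00833333° lon, +8·0.00416667° lat → SW at lon -105.483°, lat -14.3°.
latitude -14.30000, longitude -105.48333.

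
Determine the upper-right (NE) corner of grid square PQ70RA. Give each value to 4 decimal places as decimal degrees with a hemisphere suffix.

70.0417° N, 135.5000° E

Field P=15, Q=16: +15·20° lon, +16·10° lat → SW at lon 120°, lat 70°.
Square 7, 0: +7·2° lon, +0·1° lat → SW at lon 134°, lat 70°.
Subsquare r=17, a=0: +17·0.0833333° lon, +0·0.0416667° lat → SW at lon 135.417°, lat 70°.
Cell spans 0.0833333° lon × 0.0416667° lat. NE corner is SW corner plus one full cell.
latitude 70.0417° N, longitude 135.5000° E.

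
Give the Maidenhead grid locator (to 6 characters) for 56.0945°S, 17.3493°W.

ID13hv

Shift to the Maidenhead origin (180°W, 90°S): lon 162.6507, lat 33.9055.
Field (20°×10°, letters A–R): lon ⌊162.6507/20⌋ = 8 → I; lat ⌊33.9055/10⌋ = 3 → D.
Square (2°×1°, digits 0–9): lon ⌊2.6507/2⌋ = 1; lat ⌊3.9055/1⌋ = 3.
Subsquare (5′×2.5′, letters a–x): lon ⌊0.6507/0.0833333⌋ = 7 → h; lat ⌊0.9055/0.0416667⌋ = 21 → v.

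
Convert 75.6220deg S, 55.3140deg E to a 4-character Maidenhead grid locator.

LB74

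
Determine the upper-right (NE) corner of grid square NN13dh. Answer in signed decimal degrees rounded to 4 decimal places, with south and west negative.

43.3333, 82.3333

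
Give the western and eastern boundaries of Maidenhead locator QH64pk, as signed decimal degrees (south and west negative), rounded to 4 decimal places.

153.2500, 153.3333

Field Q=16, H=7: +16·20° lon, +7·10° lat → SW at lon 140°, lat -20°.
Square 6, 4: +6·2° lon, +4·1° lat → SW at lon 152°, lat -16°.
Subsquare p=15, k=10: +15·0.0833333° lon, +10·0.0416667° lat → SW at lon 153.25°, lat -15.5833°.
Cell spans 0.0833333° lon × 0.0416667° lat.
west 153.2500, east 153.3333.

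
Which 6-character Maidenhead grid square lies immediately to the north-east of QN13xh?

QN23ai

Longitude subsquare x = 23; +1 → 24, wraps to 0 = a, carry into square.
Longitude square 1; +1 → 2.
Latitude subsquare h = 7; +1 → 8 = i.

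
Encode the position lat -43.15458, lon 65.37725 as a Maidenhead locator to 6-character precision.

ME26qu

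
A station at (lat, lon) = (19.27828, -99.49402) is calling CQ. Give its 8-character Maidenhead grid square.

Add 180° to longitude and 90° to latitude: 80.50598, 109.27828.
Field: lon ⌊80.50598/20⌋ = 4 → E; lat ⌊109.27828/10⌋ = 10 → K.
Square: lon ⌊0.50598/2⌋ = 0; lat ⌊9.27828/1⌋ = 9.
Subsquare: lon ⌊0.50598/0.0833333⌋ = 6 → g; lat ⌊0.27828/0.0416667⌋ = 6 → g.
Extended square: lon ⌊0.00598/0.00833333⌋ = 0; lat ⌊0.02828/0.00416667⌋ = 6.

EK09gg06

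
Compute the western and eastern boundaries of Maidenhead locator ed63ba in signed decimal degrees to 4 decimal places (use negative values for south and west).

-87.9167, -87.8333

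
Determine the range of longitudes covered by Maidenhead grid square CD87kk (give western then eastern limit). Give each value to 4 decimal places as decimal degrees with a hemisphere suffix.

Field C=2, D=3: +2·20° lon, +3·10° lat → SW at lon -140°, lat -60°.
Square 8, 7: +8·2° lon, +7·1° lat → SW at lon -124°, lat -53°.
Subsquare k=10, k=10: +10·0.0833333° lon, +10·0.0416667° lat → SW at lon -123.167°, lat -52.5833°.
Cell spans 0.0833333° lon × 0.0416667° lat.
west 123.1667° W, east 123.0833° W.

123.1667° W, 123.0833° W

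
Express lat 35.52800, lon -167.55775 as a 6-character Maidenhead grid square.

AM65fm

Add 180° to longitude and 90° to latitude: 12.4423, 125.5280.
Field: 12.4423/20 → 0 → A, 125.5280/10 → 12 → M; chars AM.
Square: 12.4423/2 → 6, 5.5280/1 → 5; chars 65.
Subsquare: 0.4423/0.0833333 → 5 → f, 0.5280/0.0416667 → 12 → m; chars fm.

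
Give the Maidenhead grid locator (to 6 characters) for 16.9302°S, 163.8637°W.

AH83bb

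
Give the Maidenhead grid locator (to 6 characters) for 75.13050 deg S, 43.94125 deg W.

Shift to the Maidenhead origin (180°W, 90°S): lon 136.0588, lat 14.8695.
Field: 136.0588/20 → 6 → G, 14.8695/10 → 1 → B; chars GB.
Square: 16.0588/2 → 8, 4.8695/1 → 4; chars 84.
Subsquare: 0.0588/0.0833333 → 0 → a, 0.8695/0.0416667 → 20 → u; chars au.

GB84au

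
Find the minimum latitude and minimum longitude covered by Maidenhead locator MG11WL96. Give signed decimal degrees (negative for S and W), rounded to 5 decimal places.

-28.51667, 63.90833

Field M=12, G=6: +12·20° lon, +6·10° lat → SW at lon 60°, lat -30°.
Square 1, 1: +1·2° lon, +1·1° lat → SW at lon 62°, lat -29°.
Subsquare w=22, l=11: +22·0.0833333° lon, +11·0.0416667° lat → SW at lon 63.8333°, lat -28.5417°.
Extended square 9, 6: +9·0.00833333° lon, +6·0.00416667° lat → SW at lon 63.9083°, lat -28.5167°.
latitude -28.51667, longitude 63.90833.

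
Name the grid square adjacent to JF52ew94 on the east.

JF52fw04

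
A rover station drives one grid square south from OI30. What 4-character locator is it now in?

Latitude square 0; −1 → -1, wraps to 9, carry into field.
Latitude field I = 8; −1 → 7 = H.
The longitude characters are unchanged.

OH39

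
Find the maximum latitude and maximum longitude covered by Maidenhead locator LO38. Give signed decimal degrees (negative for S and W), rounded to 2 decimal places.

Field L=11, O=14: +11·20° lon, +14·10° lat → SW at lon 40°, lat 50°.
Square 3, 8: +3·2° lon, +8·1° lat → SW at lon 46°, lat 58°.
Cell spans 2° lon × 1° lat. NE corner is SW corner plus one full cell.
latitude 59.00, longitude 48.00.

59.00, 48.00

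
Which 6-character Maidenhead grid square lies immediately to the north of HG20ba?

HG20bb

Latitude subsquare a = 0; +1 → 1 = b.
The longitude characters are unchanged.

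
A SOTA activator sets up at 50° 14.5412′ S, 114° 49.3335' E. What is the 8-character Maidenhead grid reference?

OD79js81

Offset from 180°W / 90°S: lon 294.82223°, lat 39.75765°.
Field (20°×10°, letters A–R): lon ⌊294.82223/20⌋ = 14 → O; lat ⌊39.75765/10⌋ = 3 → D.
Square (2°×1°, digits 0–9): lon ⌊14.82223/2⌋ = 7; lat ⌊9.75765/1⌋ = 9.
Subsquare (5′×2.5′, letters a–x): lon ⌊0.82223/0.0833333⌋ = 9 → j; lat ⌊0.75765/0.0416667⌋ = 18 → s.
Extended square (30″×15″, digits 0–9): lon ⌊0.07223/0.00833333⌋ = 8; lat ⌊0.00765/0.00416667⌋ = 1.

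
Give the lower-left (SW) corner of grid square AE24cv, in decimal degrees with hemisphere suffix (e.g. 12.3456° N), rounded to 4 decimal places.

Field A=0, E=4: +0·20° lon, +4·10° lat → SW at lon -180°, lat -50°.
Square 2, 4: +2·2° lon, +4·1° lat → SW at lon -176°, lat -46°.
Subsquare c=2, v=21: +2·0.0833333° lon, +21·0.0416667° lat → SW at lon -175.833°, lat -45.125°.
latitude 45.1250° S, longitude 175.8333° W.

45.1250° S, 175.8333° W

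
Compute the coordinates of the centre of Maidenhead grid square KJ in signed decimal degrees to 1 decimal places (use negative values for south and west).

Field K=10, J=9: +10·20° lon, +9·10° lat → SW at lon 20°, lat 0°.
Cell spans 20° lon × 10° lat. Centre is SW corner plus half of each.
latitude 5.0, longitude 30.0.

5.0, 30.0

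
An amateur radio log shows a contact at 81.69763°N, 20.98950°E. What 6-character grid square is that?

Offset from 180°W / 90°S: lon 200.9895°, lat 171.6976°.
Field: lon ⌊200.9895/20⌋ = 10 → K; lat ⌊171.6976/10⌋ = 17 → R.
Square: lon ⌊0.9895/2⌋ = 0; lat ⌊1.6976/1⌋ = 1.
Subsquare: lon ⌊0.9895/0.0833333⌋ = 11 → l; lat ⌊0.6976/0.0416667⌋ = 16 → q.

KR01lq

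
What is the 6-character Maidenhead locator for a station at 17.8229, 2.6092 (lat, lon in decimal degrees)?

JK17ht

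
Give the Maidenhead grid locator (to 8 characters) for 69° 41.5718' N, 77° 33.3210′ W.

FP19fq36

Shift to the Maidenhead origin (180°W, 90°S): lon 102.44465, lat 159.69286.
Field: lon ⌊102.44465/20⌋ = 5 → F; lat ⌊159.69286/10⌋ = 15 → P.
Square: lon ⌊2.44465/2⌋ = 1; lat ⌊9.69286/1⌋ = 9.
Subsquare: lon ⌊0.44465/0.0833333⌋ = 5 → f; lat ⌊0.69286/0.0416667⌋ = 16 → q.
Extended square: lon ⌊0.02798/0.00833333⌋ = 3; lat ⌊0.02620/0.00416667⌋ = 6.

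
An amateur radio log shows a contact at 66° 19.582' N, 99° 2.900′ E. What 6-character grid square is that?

NP96mh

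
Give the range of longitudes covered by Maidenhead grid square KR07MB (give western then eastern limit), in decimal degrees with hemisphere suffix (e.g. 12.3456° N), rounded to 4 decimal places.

Field K=10, R=17: +10·20° lon, +17·10° lat → SW at lon 20°, lat 80°.
Square 0, 7: +0·2° lon, +7·1° lat → SW at lon 20°, lat 87°.
Subsquare m=12, b=1: +12·0.0833333° lon, +1·0.0416667° lat → SW at lon 21°, lat 87.0417°.
Cell spans 0.0833333° lon × 0.0416667° lat.
west 21.0000° E, east 21.0833° E.

21.0000° E, 21.0833° E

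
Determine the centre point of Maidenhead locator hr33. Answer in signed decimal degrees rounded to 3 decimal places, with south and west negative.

Field H=7, R=17: +7·20° lon, +17·10° lat → SW at lon -40°, lat 80°.
Square 3, 3: +3·2° lon, +3·1° lat → SW at lon -34°, lat 83°.
Cell spans 2° lon × 1° lat. Centre is SW corner plus half of each.
latitude 83.500, longitude -33.000.

83.500, -33.000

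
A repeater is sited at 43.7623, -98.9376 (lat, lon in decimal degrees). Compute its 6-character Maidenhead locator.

EN03ms

Offset from 180°W / 90°S: lon 81.0624°, lat 133.7623°.
Field: 81.0624/20 → 4 → E, 133.7623/10 → 13 → N; chars EN.
Square: 1.0624/2 → 0, 3.7623/1 → 3; chars 03.
Subsquare: 1.0624/0.0833333 → 12 → m, 0.7623/0.0416667 → 18 → s; chars ms.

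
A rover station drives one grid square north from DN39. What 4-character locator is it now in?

DO30

Latitude square 9; +1 → 10, wraps to 0, carry into field.
Latitude field N = 13; +1 → 14 = O.
The longitude characters are unchanged.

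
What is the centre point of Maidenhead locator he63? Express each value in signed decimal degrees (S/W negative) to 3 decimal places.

-46.500, -27.000

Field H=7, E=4: +7·20° lon, +4·10° lat → SW at lon -40°, lat -50°.
Square 6, 3: +6·2° lon, +3·1° lat → SW at lon -28°, lat -47°.
Cell spans 2° lon × 1° lat. Centre is SW corner plus half of each.
latitude -46.500, longitude -27.000.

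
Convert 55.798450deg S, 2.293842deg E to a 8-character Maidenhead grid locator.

Shift to the Maidenhead origin (180°W, 90°S): lon 182.29384, lat 34.20155.
Field: lon ⌊182.29384/20⌋ = 9 → J; lat ⌊34.20155/10⌋ = 3 → D.
Square: lon ⌊2.29384/2⌋ = 1; lat ⌊4.20155/1⌋ = 4.
Subsquare: lon ⌊0.29384/0.0833333⌋ = 3 → d; lat ⌊0.20155/0.0416667⌋ = 4 → e.
Extended square: lon ⌊0.04384/0.00833333⌋ = 5; lat ⌊0.03488/0.00416667⌋ = 8.

JD14de58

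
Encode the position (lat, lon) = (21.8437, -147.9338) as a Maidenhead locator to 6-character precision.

BL61au

Add 180° to longitude and 90° to latitude: 32.0662, 111.8437.
Field: 32.0662/20 → 1 → B, 111.8437/10 → 11 → L; chars BL.
Square: 12.0662/2 → 6, 1.8437/1 → 1; chars 61.
Subsquare: 0.0662/0.0833333 → 0 → a, 0.8437/0.0416667 → 20 → u; chars au.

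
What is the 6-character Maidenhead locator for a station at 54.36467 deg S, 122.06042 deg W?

CD85xp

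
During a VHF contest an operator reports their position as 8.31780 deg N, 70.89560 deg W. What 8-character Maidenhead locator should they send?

Add 180° to longitude and 90° to latitude: 109.10440, 98.31780.
Field: 109.10440/20 → 5 → F, 98.31780/10 → 9 → J; chars FJ.
Square: 9.10440/2 → 4, 8.31780/1 → 8; chars 48.
Subsquare: 1.10440/0.0833333 → 13 → n, 0.31780/0.0416667 → 7 → h; chars nh.
Extended square: 0.02107/0.00833333 → 2, 0.02613/0.00416667 → 6; chars 26.

FJ48nh26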